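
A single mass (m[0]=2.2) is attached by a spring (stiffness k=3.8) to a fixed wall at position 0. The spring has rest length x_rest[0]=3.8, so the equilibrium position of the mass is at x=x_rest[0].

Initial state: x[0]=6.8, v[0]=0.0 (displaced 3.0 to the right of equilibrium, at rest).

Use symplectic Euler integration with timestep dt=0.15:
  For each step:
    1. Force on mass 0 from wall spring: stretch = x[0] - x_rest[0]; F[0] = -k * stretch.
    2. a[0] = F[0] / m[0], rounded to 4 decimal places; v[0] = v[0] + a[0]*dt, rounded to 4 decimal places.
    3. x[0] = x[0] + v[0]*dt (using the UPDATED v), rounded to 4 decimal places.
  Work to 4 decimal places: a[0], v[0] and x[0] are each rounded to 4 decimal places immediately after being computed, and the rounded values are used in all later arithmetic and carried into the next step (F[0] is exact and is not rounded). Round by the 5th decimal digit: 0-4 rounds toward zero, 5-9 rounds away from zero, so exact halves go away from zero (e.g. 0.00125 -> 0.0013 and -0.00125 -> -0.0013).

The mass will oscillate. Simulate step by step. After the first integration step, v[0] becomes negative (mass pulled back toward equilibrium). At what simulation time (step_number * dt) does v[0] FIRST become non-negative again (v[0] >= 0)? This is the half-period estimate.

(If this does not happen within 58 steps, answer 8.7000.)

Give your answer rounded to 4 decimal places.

Answer: 2.4000

Derivation:
Step 0: x=[6.8000] v=[0.0000]
Step 1: x=[6.6834] v=[-0.7773]
Step 2: x=[6.4547] v=[-1.5244]
Step 3: x=[6.1229] v=[-2.2122]
Step 4: x=[5.7008] v=[-2.8140]
Step 5: x=[5.2048] v=[-3.3065]
Step 6: x=[4.6542] v=[-3.6705]
Step 7: x=[4.0704] v=[-3.8918]
Step 8: x=[3.4761] v=[-3.9619]
Step 9: x=[2.8944] v=[-3.8780]
Step 10: x=[2.3479] v=[-3.6434]
Step 11: x=[1.8578] v=[-3.2672]
Step 12: x=[1.4432] v=[-2.7640]
Step 13: x=[1.1202] v=[-2.1534]
Step 14: x=[0.9013] v=[-1.4591]
Step 15: x=[0.7951] v=[-0.7081]
Step 16: x=[0.8057] v=[0.0704]
First v>=0 after going negative at step 16, time=2.4000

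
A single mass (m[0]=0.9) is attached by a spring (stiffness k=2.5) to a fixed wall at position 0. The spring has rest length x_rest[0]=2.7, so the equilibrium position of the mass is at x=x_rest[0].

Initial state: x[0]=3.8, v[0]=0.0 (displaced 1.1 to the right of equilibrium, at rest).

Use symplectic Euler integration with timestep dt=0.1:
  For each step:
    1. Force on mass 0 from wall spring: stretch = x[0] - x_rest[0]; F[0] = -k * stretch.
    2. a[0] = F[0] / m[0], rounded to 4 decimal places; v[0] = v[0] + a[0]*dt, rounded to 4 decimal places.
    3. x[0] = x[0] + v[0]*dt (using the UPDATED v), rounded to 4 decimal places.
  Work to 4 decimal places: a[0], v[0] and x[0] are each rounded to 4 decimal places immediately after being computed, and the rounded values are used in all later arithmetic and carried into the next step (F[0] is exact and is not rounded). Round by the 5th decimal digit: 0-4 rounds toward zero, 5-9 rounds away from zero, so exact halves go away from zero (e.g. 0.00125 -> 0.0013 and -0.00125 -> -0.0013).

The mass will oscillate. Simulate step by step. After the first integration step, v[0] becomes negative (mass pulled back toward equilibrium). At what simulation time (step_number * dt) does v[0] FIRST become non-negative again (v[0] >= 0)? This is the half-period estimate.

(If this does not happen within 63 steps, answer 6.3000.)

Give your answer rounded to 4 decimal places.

Answer: 1.9000

Derivation:
Step 0: x=[3.8000] v=[0.0000]
Step 1: x=[3.7694] v=[-0.3056]
Step 2: x=[3.7091] v=[-0.6027]
Step 3: x=[3.6208] v=[-0.8830]
Step 4: x=[3.5069] v=[-1.1388]
Step 5: x=[3.3706] v=[-1.3629]
Step 6: x=[3.2157] v=[-1.5492]
Step 7: x=[3.0465] v=[-1.6925]
Step 8: x=[2.8676] v=[-1.7888]
Step 9: x=[2.6841] v=[-1.8354]
Step 10: x=[2.5010] v=[-1.8310]
Step 11: x=[2.3234] v=[-1.7757]
Step 12: x=[2.1563] v=[-1.6711]
Step 13: x=[2.0043] v=[-1.5201]
Step 14: x=[1.8716] v=[-1.3269]
Step 15: x=[1.7619] v=[-1.0968]
Step 16: x=[1.6783] v=[-0.8362]
Step 17: x=[1.6231] v=[-0.5524]
Step 18: x=[1.5978] v=[-0.2533]
Step 19: x=[1.6031] v=[0.0529]
First v>=0 after going negative at step 19, time=1.9000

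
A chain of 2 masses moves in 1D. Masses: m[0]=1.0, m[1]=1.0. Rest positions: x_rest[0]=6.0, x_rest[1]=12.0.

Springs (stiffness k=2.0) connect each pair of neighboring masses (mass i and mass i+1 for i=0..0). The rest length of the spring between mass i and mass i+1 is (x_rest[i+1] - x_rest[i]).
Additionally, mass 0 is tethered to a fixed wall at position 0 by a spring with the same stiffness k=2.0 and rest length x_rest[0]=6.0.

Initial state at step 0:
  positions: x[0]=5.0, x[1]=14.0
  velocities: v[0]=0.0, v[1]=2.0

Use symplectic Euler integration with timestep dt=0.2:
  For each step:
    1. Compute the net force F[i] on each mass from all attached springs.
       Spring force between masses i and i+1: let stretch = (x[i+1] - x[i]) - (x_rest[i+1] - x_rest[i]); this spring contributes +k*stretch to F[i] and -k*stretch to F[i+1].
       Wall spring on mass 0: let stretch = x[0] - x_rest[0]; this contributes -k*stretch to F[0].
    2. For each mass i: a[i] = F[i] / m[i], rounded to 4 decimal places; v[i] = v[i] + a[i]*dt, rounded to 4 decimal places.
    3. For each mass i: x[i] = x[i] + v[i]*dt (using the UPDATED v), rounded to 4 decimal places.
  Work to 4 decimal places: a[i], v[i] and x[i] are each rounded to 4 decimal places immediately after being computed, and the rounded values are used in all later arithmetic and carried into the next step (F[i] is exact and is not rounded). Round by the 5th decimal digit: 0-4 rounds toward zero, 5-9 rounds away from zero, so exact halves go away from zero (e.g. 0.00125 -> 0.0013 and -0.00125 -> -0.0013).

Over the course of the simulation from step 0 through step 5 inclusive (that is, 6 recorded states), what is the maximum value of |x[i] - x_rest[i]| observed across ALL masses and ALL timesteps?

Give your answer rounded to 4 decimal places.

Answer: 2.2159

Derivation:
Step 0: x=[5.0000 14.0000] v=[0.0000 2.0000]
Step 1: x=[5.3200 14.1600] v=[1.6000 0.8000]
Step 2: x=[5.9216 14.0928] v=[3.0080 -0.3360]
Step 3: x=[6.7032 13.8519] v=[3.9078 -1.2045]
Step 4: x=[7.5204 13.5191] v=[4.0860 -1.6640]
Step 5: x=[8.2159 13.1864] v=[3.4773 -1.6635]
Max displacement = 2.2159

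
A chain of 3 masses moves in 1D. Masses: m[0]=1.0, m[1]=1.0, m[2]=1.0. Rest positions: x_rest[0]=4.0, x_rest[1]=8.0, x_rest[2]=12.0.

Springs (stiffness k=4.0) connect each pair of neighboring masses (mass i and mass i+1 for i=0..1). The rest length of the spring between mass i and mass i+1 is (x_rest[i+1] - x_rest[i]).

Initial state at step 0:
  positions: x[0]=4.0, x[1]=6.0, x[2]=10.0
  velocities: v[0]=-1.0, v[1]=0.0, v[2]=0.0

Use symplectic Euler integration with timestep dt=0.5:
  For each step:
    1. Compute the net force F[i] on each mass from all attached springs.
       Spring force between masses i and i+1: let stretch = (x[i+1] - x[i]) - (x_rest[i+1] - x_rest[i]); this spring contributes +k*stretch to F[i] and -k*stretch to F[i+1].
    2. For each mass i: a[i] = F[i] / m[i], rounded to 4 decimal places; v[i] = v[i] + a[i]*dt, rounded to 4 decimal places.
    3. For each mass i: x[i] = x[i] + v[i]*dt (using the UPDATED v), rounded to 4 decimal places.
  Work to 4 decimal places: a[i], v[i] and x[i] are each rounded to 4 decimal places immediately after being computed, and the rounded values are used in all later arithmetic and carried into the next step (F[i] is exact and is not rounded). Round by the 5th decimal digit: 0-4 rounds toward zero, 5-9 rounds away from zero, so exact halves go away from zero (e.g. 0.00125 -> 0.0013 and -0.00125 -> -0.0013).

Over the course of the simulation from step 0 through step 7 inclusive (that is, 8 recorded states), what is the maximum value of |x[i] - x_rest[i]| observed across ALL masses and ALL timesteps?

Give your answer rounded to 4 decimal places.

Step 0: x=[4.0000 6.0000 10.0000] v=[-1.0000 0.0000 0.0000]
Step 1: x=[1.5000 8.0000 10.0000] v=[-5.0000 4.0000 0.0000]
Step 2: x=[1.5000 5.5000 12.0000] v=[0.0000 -5.0000 4.0000]
Step 3: x=[1.5000 5.5000 11.5000] v=[0.0000 0.0000 -1.0000]
Step 4: x=[1.5000 7.5000 9.0000] v=[0.0000 4.0000 -5.0000]
Step 5: x=[3.5000 5.0000 9.0000] v=[4.0000 -5.0000 0.0000]
Step 6: x=[3.0000 5.0000 9.0000] v=[-1.0000 0.0000 0.0000]
Step 7: x=[0.5000 7.0000 9.0000] v=[-5.0000 4.0000 0.0000]
Max displacement = 3.5000

Answer: 3.5000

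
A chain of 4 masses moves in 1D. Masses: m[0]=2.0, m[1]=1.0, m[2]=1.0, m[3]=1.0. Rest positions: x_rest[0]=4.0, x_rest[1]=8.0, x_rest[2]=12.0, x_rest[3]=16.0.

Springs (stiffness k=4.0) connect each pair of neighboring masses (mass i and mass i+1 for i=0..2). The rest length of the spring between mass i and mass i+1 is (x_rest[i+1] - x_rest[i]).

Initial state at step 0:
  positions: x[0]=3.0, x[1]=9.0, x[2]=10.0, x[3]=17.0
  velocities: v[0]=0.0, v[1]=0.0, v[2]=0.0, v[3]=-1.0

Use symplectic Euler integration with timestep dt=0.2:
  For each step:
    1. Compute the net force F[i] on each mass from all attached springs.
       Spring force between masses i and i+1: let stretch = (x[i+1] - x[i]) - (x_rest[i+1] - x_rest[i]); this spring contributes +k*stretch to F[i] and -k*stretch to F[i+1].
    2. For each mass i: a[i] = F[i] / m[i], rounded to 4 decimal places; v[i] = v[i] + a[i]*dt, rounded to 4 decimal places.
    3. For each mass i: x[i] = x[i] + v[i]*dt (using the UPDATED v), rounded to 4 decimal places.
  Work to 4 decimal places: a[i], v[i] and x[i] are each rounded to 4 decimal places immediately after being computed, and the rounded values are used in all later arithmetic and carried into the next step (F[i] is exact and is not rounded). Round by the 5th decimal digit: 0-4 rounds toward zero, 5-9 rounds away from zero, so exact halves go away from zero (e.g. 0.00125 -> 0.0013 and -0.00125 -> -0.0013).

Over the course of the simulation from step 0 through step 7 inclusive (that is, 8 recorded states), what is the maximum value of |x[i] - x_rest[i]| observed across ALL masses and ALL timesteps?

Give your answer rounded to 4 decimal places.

Answer: 2.5053

Derivation:
Step 0: x=[3.0000 9.0000 10.0000 17.0000] v=[0.0000 0.0000 0.0000 -1.0000]
Step 1: x=[3.1600 8.2000 10.9600 16.3200] v=[0.8000 -4.0000 4.8000 -3.4000]
Step 2: x=[3.4032 7.0352 12.3360 15.4224] v=[1.2160 -5.8240 6.8800 -4.4880]
Step 3: x=[3.6170 6.1374 13.3577 14.6710] v=[1.0688 -4.4890 5.1085 -3.7571]
Step 4: x=[3.7124 5.9916 13.4343 14.3495] v=[0.4770 -0.7291 0.3829 -1.6077]
Step 5: x=[3.6701 6.6719 12.4665 14.5215] v=[-0.2113 3.4017 -4.8391 0.8601]
Step 6: x=[3.5480 7.7991 10.9003 15.0047] v=[-0.6106 5.6359 -7.8308 2.4161]
Step 7: x=[3.4460 8.7423 9.4947 15.4712] v=[-0.5102 4.7160 -7.0282 2.3326]
Max displacement = 2.5053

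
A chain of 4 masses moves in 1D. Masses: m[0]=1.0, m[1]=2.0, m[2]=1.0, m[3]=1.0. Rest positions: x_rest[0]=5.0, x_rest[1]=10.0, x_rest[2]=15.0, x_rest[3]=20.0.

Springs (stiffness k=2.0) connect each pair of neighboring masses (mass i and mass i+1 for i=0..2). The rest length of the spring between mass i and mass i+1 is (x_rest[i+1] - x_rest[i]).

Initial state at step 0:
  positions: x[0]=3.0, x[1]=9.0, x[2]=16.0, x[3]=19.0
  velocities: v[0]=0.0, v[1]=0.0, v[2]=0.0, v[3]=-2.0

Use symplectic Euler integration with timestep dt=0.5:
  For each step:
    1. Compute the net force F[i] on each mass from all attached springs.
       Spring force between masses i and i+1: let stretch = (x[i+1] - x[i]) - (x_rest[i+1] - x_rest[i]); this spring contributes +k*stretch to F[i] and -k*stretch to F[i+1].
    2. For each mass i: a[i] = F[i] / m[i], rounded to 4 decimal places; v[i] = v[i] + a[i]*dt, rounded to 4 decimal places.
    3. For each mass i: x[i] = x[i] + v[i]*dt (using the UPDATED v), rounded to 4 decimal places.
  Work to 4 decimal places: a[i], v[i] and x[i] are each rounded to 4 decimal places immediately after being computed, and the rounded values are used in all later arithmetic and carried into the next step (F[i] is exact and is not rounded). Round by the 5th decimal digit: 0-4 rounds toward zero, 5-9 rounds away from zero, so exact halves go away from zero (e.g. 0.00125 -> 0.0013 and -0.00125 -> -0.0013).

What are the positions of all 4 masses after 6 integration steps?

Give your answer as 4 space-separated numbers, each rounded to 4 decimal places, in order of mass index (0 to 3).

Step 0: x=[3.0000 9.0000 16.0000 19.0000] v=[0.0000 0.0000 0.0000 -2.0000]
Step 1: x=[3.5000 9.2500 14.0000 19.0000] v=[1.0000 0.5000 -4.0000 0.0000]
Step 2: x=[4.3750 9.2500 12.1250 19.0000] v=[1.7500 0.0000 -3.7500 0.0000]
Step 3: x=[5.1875 8.7500 12.2500 18.0625] v=[1.6250 -1.0000 0.2500 -1.8750]
Step 4: x=[5.2813 8.2344 13.5313 16.7188] v=[0.1875 -1.0313 2.5625 -2.6875]
Step 5: x=[4.3516 8.3047 13.7579 16.2813] v=[-1.8594 0.1406 0.4531 -0.8750]
Step 6: x=[2.8985 8.7501 12.5196 17.0821] v=[-2.9063 0.8907 -2.4767 1.6016]

Answer: 2.8985 8.7501 12.5196 17.0821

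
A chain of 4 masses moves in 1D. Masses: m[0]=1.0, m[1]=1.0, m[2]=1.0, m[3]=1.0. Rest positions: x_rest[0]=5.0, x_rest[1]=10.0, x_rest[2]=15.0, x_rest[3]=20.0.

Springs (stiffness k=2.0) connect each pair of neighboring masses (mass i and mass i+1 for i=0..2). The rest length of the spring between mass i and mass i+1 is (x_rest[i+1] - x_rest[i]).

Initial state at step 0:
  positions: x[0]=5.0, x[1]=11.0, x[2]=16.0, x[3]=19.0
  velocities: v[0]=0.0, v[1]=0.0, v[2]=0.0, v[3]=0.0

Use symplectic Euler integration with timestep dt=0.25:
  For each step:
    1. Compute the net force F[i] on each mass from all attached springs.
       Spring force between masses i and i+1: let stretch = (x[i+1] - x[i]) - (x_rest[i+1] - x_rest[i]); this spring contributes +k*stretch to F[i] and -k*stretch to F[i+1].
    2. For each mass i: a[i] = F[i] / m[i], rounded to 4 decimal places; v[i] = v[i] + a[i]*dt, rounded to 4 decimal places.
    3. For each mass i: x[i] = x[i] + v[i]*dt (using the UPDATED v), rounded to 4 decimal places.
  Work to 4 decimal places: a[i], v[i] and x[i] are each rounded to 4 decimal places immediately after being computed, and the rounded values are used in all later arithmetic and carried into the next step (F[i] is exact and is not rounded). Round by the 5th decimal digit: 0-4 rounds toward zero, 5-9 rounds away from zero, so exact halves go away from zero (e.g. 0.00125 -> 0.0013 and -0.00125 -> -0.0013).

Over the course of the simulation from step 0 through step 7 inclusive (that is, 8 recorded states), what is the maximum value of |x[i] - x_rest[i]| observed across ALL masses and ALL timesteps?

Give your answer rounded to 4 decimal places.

Answer: 1.1288

Derivation:
Step 0: x=[5.0000 11.0000 16.0000 19.0000] v=[0.0000 0.0000 0.0000 0.0000]
Step 1: x=[5.1250 10.8750 15.7500 19.2500] v=[0.5000 -0.5000 -1.0000 1.0000]
Step 2: x=[5.3438 10.6406 15.3281 19.6875] v=[0.8750 -0.9375 -1.6875 1.7500]
Step 3: x=[5.5997 10.3301 14.8652 20.2051] v=[1.0234 -1.2422 -1.8516 2.0703]
Step 4: x=[5.8219 9.9951 14.5029 20.6802] v=[0.8886 -1.3399 -1.4492 1.9004]
Step 5: x=[5.9407 9.7020 14.3493 21.0082] v=[0.4752 -1.1726 -0.6145 1.3118]
Step 6: x=[5.9047 9.5196 14.4471 21.1288] v=[-0.1442 -0.7296 0.3913 0.4824]
Step 7: x=[5.6955 9.5013 14.7642 21.0392] v=[-0.8368 -0.0733 1.2684 -0.3585]
Max displacement = 1.1288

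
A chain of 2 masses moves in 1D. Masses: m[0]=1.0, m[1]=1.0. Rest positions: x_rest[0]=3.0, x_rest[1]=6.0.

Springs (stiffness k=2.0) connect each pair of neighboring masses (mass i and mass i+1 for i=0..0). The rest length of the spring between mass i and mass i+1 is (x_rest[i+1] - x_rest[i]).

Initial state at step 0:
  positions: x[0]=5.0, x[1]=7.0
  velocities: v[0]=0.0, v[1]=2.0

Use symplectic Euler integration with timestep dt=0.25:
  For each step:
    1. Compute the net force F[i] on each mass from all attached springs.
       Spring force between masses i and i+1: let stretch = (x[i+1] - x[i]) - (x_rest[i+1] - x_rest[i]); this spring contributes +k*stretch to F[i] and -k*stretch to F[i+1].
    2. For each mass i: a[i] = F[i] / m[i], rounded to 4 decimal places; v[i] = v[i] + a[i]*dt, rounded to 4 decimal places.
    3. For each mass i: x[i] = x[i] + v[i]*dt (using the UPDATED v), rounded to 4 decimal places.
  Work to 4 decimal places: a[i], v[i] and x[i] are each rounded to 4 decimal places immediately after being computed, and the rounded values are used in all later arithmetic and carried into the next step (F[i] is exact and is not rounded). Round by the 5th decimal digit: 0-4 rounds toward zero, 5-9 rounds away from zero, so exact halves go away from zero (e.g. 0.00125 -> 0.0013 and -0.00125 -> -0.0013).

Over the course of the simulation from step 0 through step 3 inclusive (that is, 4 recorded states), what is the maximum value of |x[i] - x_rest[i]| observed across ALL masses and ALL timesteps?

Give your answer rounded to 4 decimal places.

Step 0: x=[5.0000 7.0000] v=[0.0000 2.0000]
Step 1: x=[4.8750 7.6250] v=[-0.5000 2.5000]
Step 2: x=[4.7188 8.2813] v=[-0.6250 2.6250]
Step 3: x=[4.6329 8.8673] v=[-0.3438 2.3438]
Max displacement = 2.8673

Answer: 2.8673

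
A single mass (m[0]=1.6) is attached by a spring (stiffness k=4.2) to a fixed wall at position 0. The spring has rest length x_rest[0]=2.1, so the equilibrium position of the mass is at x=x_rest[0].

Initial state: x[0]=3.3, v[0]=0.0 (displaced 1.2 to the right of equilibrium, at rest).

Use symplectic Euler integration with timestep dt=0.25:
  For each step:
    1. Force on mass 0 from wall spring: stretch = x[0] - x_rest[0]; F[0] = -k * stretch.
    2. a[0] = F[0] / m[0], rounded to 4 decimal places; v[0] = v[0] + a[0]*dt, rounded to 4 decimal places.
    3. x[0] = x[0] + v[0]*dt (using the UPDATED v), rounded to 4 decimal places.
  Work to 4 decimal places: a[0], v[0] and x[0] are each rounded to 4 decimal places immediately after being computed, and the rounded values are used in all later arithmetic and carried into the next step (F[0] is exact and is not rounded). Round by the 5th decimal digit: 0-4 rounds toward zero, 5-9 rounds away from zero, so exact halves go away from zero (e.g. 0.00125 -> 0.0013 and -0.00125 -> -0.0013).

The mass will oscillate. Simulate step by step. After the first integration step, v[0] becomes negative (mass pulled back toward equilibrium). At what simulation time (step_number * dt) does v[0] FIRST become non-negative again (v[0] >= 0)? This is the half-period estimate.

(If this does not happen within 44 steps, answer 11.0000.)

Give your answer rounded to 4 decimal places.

Answer: 2.0000

Derivation:
Step 0: x=[3.3000] v=[0.0000]
Step 1: x=[3.1031] v=[-0.7875]
Step 2: x=[2.7417] v=[-1.4458]
Step 3: x=[2.2750] v=[-1.8669]
Step 4: x=[1.7796] v=[-1.9818]
Step 5: x=[1.3367] v=[-1.7715]
Step 6: x=[1.0191] v=[-1.2706]
Step 7: x=[0.8788] v=[-0.5613]
Step 8: x=[0.9388] v=[0.2401]
First v>=0 after going negative at step 8, time=2.0000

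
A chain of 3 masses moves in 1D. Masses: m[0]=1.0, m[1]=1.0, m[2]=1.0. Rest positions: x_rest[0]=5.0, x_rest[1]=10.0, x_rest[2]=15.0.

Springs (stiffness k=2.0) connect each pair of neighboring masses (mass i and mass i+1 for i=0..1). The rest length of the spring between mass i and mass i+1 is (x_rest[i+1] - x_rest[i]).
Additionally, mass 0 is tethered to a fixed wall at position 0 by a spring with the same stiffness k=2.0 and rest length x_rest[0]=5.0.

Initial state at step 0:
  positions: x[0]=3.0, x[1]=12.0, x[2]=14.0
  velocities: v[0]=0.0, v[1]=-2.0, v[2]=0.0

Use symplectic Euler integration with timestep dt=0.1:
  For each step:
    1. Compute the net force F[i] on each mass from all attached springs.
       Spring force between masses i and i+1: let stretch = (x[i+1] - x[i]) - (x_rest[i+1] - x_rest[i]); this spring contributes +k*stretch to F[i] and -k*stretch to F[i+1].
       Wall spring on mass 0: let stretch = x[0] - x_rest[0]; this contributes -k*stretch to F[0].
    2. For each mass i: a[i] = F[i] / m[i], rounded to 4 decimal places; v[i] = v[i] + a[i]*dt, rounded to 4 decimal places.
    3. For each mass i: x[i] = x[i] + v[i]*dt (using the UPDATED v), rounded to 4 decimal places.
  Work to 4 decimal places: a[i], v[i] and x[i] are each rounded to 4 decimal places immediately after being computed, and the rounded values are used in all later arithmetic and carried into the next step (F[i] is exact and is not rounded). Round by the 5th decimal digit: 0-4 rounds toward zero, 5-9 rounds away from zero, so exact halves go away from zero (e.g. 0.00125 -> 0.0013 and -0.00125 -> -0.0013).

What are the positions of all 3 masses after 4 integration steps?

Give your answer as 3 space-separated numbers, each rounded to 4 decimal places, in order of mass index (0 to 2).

Answer: 4.0513 10.0110 14.5033

Derivation:
Step 0: x=[3.0000 12.0000 14.0000] v=[0.0000 -2.0000 0.0000]
Step 1: x=[3.1200 11.6600 14.0600] v=[1.2000 -3.4000 0.6000]
Step 2: x=[3.3484 11.1972 14.1720] v=[2.2840 -4.6280 1.1200]
Step 3: x=[3.6668 10.6369 14.3245] v=[3.1841 -5.6028 1.5250]
Step 4: x=[4.0513 10.0110 14.5033] v=[3.8448 -6.2593 1.7875]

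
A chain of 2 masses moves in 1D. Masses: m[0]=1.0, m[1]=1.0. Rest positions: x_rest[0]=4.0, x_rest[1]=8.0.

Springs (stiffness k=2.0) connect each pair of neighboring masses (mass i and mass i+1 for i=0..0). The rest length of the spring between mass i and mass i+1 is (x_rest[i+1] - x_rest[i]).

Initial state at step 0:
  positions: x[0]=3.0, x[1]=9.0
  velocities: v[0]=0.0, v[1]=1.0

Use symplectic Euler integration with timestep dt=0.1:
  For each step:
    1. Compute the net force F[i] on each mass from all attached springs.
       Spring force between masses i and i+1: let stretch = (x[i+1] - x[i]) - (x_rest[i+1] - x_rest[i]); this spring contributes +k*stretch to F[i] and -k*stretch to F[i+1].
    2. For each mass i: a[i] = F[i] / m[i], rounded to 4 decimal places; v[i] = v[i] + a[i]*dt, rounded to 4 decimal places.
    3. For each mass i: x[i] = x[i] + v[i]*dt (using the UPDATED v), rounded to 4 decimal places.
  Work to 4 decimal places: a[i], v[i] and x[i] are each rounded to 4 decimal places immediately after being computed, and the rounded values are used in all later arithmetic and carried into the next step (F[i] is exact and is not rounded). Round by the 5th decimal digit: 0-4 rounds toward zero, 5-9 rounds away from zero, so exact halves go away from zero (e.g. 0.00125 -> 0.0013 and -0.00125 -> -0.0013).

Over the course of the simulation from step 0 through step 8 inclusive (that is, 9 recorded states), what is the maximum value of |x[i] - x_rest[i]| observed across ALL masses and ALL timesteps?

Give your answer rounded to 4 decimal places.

Answer: 1.0796

Derivation:
Step 0: x=[3.0000 9.0000] v=[0.0000 1.0000]
Step 1: x=[3.0400 9.0600] v=[0.4000 0.6000]
Step 2: x=[3.1204 9.0796] v=[0.8040 0.1960]
Step 3: x=[3.2400 9.0600] v=[1.1958 -0.1958]
Step 4: x=[3.3960 9.0040] v=[1.5598 -0.5598]
Step 5: x=[3.5841 8.9159] v=[1.8814 -0.8814]
Step 6: x=[3.7989 8.8011] v=[2.1478 -1.1478]
Step 7: x=[4.0337 8.6663] v=[2.3482 -1.3482]
Step 8: x=[4.2812 8.5188] v=[2.4747 -1.4747]
Max displacement = 1.0796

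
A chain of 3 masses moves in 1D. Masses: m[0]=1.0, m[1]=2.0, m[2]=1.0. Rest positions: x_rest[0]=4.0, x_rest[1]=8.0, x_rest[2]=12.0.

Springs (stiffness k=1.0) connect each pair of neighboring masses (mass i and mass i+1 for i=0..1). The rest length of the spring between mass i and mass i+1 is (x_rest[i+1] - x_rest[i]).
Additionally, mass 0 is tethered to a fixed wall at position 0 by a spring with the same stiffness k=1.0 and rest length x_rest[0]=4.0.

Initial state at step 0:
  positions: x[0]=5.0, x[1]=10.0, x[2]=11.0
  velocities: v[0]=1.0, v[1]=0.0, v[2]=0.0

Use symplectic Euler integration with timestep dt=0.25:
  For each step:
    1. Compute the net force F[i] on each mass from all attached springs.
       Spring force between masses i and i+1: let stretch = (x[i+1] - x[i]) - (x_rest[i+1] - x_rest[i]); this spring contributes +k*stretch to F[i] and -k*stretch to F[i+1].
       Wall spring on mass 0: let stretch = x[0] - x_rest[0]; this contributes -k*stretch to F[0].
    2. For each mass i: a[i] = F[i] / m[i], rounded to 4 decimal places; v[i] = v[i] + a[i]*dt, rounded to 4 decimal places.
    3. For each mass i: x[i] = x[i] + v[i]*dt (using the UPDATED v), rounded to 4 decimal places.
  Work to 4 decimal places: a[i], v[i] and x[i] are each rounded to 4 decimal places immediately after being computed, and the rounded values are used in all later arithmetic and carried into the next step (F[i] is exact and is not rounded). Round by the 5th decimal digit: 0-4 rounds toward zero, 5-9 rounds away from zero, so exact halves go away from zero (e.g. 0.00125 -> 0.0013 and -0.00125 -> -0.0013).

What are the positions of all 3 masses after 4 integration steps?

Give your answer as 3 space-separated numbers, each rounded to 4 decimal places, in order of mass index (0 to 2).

Answer: 5.6086 9.0130 12.5992

Derivation:
Step 0: x=[5.0000 10.0000 11.0000] v=[1.0000 0.0000 0.0000]
Step 1: x=[5.2500 9.8750 11.1875] v=[1.0000 -0.5000 0.7500]
Step 2: x=[5.4610 9.6465 11.5430] v=[0.8438 -0.9141 1.4219]
Step 3: x=[5.5922 9.3465 12.0300] v=[0.5249 -1.2002 1.9478]
Step 4: x=[5.6086 9.0130 12.5992] v=[0.0654 -1.3341 2.2769]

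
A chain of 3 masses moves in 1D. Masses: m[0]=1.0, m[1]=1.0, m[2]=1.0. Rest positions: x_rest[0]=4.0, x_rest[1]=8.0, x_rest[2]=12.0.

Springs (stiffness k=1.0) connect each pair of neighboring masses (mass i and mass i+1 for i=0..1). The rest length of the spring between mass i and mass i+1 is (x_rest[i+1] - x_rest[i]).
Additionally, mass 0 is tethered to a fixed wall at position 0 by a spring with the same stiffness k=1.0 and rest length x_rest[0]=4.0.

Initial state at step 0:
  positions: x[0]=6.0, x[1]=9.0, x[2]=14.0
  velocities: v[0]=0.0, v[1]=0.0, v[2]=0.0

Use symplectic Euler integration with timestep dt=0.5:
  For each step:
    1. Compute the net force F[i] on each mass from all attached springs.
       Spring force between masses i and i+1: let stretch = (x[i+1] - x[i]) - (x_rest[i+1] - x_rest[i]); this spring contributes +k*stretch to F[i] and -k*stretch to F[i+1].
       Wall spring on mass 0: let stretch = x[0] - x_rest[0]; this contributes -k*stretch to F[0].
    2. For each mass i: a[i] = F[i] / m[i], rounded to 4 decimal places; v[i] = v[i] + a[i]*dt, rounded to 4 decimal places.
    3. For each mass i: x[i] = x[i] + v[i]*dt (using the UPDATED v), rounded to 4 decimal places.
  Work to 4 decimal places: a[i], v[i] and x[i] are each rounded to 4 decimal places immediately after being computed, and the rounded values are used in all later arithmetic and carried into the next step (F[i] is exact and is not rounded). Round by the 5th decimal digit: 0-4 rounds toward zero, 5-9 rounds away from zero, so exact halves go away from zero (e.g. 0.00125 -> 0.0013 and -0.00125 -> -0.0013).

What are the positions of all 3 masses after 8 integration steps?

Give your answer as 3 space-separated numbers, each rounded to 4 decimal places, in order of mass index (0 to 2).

Answer: 3.9492 7.7000 11.0784

Derivation:
Step 0: x=[6.0000 9.0000 14.0000] v=[0.0000 0.0000 0.0000]
Step 1: x=[5.2500 9.5000 13.7500] v=[-1.5000 1.0000 -0.5000]
Step 2: x=[4.2500 10.0000 13.4375] v=[-2.0000 1.0000 -0.6250]
Step 3: x=[3.6250 9.9219 13.2656] v=[-1.2500 -0.1563 -0.3438]
Step 4: x=[3.6680 9.1055 13.2578] v=[0.0860 -1.6329 -0.0157]
Step 5: x=[4.1534 7.9678 13.2119] v=[0.9708 -2.2755 -0.0919]
Step 6: x=[4.5541 7.1875 12.8549] v=[0.8013 -1.5607 -0.7140]
Step 7: x=[4.4746 7.1657 12.0811] v=[-0.1591 -0.0437 -1.5477]
Step 8: x=[3.9492 7.7000 11.0784] v=[-1.0509 1.0685 -2.0054]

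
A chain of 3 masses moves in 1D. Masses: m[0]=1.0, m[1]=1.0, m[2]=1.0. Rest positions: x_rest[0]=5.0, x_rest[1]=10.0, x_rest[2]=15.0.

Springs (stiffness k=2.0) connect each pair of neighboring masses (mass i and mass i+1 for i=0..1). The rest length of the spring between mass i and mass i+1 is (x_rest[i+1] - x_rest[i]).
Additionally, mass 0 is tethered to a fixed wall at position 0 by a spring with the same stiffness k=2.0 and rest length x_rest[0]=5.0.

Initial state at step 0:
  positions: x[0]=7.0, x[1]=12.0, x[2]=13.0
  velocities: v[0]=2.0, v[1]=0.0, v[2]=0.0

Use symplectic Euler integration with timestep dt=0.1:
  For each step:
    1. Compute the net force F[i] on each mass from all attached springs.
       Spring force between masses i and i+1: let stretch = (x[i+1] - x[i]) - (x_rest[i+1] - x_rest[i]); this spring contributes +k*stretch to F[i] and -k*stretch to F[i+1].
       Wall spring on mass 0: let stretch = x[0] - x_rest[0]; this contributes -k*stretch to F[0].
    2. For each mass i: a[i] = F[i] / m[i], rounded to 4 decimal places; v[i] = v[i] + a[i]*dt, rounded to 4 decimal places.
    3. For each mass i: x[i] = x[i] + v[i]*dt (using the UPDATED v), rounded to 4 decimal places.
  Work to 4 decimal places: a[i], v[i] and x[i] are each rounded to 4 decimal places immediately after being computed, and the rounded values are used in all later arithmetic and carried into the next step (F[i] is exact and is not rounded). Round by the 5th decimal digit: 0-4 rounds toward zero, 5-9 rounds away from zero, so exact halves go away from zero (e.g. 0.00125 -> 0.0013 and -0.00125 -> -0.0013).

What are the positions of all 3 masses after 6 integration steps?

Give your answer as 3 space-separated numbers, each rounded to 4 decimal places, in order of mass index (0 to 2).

Answer: 7.1081 10.7048 14.4720

Derivation:
Step 0: x=[7.0000 12.0000 13.0000] v=[2.0000 0.0000 0.0000]
Step 1: x=[7.1600 11.9200 13.0800] v=[1.6000 -0.8000 0.8000]
Step 2: x=[7.2720 11.7680 13.2368] v=[1.1200 -1.5200 1.5680]
Step 3: x=[7.3285 11.5555 13.4642] v=[0.5648 -2.1254 2.2742]
Step 4: x=[7.3230 11.2966 13.7535] v=[-0.0555 -2.5891 2.8925]
Step 5: x=[7.2505 11.0074 14.0936] v=[-0.7254 -2.8924 3.4011]
Step 6: x=[7.1081 10.7048 14.4720] v=[-1.4241 -3.0265 3.7839]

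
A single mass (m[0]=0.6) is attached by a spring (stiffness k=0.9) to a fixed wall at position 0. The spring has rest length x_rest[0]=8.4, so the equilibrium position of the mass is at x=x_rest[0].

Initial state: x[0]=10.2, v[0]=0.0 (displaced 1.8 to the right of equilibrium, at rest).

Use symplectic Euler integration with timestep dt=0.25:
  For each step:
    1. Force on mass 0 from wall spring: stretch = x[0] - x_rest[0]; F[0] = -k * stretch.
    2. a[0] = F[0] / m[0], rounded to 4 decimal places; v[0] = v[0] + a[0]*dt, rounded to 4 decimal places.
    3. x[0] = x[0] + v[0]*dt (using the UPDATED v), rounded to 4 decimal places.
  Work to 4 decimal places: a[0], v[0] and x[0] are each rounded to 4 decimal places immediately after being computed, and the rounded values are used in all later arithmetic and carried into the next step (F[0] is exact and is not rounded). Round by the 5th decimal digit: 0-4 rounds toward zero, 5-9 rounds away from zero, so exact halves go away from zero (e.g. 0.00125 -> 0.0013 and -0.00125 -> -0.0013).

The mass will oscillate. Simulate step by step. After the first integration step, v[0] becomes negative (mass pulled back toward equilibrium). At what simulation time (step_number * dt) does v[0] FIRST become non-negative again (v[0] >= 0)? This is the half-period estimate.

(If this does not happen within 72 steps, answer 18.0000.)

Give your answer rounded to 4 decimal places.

Answer: 2.7500

Derivation:
Step 0: x=[10.2000] v=[0.0000]
Step 1: x=[10.0313] v=[-0.6750]
Step 2: x=[9.7096] v=[-1.2868]
Step 3: x=[9.2651] v=[-1.7779]
Step 4: x=[8.7395] v=[-2.1023]
Step 5: x=[8.1821] v=[-2.2296]
Step 6: x=[7.6451] v=[-2.1479]
Step 7: x=[7.1789] v=[-1.8648]
Step 8: x=[6.8272] v=[-1.4069]
Step 9: x=[6.6229] v=[-0.8171]
Step 10: x=[6.5852] v=[-0.1507]
Step 11: x=[6.7177] v=[0.5299]
First v>=0 after going negative at step 11, time=2.7500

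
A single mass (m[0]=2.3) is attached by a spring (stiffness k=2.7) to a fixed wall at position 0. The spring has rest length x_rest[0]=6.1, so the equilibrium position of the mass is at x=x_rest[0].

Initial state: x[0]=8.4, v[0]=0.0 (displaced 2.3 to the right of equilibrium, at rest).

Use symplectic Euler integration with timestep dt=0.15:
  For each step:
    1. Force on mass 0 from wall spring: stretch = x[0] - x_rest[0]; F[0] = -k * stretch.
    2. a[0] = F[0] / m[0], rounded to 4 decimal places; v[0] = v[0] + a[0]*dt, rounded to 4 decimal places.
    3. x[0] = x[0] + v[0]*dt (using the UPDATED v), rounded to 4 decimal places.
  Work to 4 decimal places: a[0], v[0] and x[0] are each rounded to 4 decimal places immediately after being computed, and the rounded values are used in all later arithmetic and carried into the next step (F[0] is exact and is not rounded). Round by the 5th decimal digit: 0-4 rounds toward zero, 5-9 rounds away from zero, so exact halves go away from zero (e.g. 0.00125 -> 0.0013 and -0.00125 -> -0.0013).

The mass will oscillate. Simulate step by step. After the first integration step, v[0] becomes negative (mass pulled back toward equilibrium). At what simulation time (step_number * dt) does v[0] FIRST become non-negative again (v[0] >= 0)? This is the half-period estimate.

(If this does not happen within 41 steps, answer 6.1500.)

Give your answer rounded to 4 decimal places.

Step 0: x=[8.4000] v=[0.0000]
Step 1: x=[8.3393] v=[-0.4050]
Step 2: x=[8.2194] v=[-0.7993]
Step 3: x=[8.0435] v=[-1.1725]
Step 4: x=[7.8163] v=[-1.5147]
Step 5: x=[7.5438] v=[-1.8169]
Step 6: x=[7.2331] v=[-2.0711]
Step 7: x=[6.8925] v=[-2.2706]
Step 8: x=[6.5310] v=[-2.4101]
Step 9: x=[6.1581] v=[-2.4860]
Step 10: x=[5.7837] v=[-2.4962]
Step 11: x=[5.4176] v=[-2.4405]
Step 12: x=[5.0696] v=[-2.3203]
Step 13: x=[4.7488] v=[-2.1389]
Step 14: x=[4.4637] v=[-1.9010]
Step 15: x=[4.2218] v=[-1.6129]
Step 16: x=[4.0295] v=[-1.2822]
Step 17: x=[3.8919] v=[-0.9176]
Step 18: x=[3.8126] v=[-0.5288]
Step 19: x=[3.7937] v=[-0.1260]
Step 20: x=[3.8357] v=[0.2801]
First v>=0 after going negative at step 20, time=3.0000

Answer: 3.0000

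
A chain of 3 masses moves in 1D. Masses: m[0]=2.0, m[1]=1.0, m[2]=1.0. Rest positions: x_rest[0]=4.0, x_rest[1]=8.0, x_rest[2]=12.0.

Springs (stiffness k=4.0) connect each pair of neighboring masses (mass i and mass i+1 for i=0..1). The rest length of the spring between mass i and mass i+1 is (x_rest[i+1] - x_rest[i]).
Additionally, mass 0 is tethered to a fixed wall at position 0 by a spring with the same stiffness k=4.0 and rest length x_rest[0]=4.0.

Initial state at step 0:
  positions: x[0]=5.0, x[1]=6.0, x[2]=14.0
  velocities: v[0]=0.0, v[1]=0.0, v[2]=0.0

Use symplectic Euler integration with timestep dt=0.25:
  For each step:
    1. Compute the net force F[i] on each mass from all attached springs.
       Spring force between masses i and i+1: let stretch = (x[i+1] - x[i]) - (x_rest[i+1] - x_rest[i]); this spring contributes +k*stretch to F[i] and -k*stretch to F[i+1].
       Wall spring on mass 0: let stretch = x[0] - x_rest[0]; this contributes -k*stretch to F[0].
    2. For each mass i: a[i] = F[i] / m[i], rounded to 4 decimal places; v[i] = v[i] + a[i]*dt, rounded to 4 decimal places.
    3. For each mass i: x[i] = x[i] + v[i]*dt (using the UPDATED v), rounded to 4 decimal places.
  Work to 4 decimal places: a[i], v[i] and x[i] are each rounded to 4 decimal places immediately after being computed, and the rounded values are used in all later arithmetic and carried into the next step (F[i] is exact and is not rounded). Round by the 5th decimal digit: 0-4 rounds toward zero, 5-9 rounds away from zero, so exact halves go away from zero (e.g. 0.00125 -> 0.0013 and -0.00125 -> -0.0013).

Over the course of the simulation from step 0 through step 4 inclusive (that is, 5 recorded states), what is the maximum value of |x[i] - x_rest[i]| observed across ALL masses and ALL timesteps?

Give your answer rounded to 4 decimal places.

Step 0: x=[5.0000 6.0000 14.0000] v=[0.0000 0.0000 0.0000]
Step 1: x=[4.5000 7.7500 13.0000] v=[-2.0000 7.0000 -4.0000]
Step 2: x=[3.8438 10.0000 11.6875] v=[-2.6250 9.0000 -5.2500]
Step 3: x=[3.4766 11.1328 10.9531] v=[-1.4688 4.5313 -2.9375]
Step 4: x=[3.6319 10.3067 11.2637] v=[0.6210 -3.3046 1.2422]
Max displacement = 3.1328

Answer: 3.1328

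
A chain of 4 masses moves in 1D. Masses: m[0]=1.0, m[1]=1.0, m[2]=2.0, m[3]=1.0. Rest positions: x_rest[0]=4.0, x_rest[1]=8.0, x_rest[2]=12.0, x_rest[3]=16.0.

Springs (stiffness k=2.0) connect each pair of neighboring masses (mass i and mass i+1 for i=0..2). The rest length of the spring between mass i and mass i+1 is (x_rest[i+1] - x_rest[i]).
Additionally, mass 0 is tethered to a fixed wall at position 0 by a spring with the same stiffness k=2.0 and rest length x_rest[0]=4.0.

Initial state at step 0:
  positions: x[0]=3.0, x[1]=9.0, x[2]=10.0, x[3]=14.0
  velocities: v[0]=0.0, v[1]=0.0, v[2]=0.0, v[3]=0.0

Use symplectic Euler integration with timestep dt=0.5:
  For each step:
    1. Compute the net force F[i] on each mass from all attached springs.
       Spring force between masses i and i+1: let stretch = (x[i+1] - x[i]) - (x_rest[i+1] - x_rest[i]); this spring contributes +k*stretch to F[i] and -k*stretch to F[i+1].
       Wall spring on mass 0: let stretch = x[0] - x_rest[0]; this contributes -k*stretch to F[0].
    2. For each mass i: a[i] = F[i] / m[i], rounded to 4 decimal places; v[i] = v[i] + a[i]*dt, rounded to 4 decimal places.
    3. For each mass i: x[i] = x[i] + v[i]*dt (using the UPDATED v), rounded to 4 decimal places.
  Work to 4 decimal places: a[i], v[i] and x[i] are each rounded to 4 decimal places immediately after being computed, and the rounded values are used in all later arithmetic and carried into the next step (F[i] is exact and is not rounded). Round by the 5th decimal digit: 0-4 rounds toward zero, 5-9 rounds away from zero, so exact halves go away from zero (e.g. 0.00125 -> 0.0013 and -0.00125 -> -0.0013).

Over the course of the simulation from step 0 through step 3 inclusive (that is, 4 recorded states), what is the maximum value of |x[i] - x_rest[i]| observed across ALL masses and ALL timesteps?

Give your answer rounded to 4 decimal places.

Answer: 2.8750

Derivation:
Step 0: x=[3.0000 9.0000 10.0000 14.0000] v=[0.0000 0.0000 0.0000 0.0000]
Step 1: x=[4.5000 6.5000 10.7500 14.0000] v=[3.0000 -5.0000 1.5000 0.0000]
Step 2: x=[4.7500 5.1250 11.2500 14.3750] v=[0.5000 -2.7500 1.0000 0.7500]
Step 3: x=[2.8125 6.6250 11.0000 15.1875] v=[-3.8750 3.0000 -0.5000 1.6250]
Max displacement = 2.8750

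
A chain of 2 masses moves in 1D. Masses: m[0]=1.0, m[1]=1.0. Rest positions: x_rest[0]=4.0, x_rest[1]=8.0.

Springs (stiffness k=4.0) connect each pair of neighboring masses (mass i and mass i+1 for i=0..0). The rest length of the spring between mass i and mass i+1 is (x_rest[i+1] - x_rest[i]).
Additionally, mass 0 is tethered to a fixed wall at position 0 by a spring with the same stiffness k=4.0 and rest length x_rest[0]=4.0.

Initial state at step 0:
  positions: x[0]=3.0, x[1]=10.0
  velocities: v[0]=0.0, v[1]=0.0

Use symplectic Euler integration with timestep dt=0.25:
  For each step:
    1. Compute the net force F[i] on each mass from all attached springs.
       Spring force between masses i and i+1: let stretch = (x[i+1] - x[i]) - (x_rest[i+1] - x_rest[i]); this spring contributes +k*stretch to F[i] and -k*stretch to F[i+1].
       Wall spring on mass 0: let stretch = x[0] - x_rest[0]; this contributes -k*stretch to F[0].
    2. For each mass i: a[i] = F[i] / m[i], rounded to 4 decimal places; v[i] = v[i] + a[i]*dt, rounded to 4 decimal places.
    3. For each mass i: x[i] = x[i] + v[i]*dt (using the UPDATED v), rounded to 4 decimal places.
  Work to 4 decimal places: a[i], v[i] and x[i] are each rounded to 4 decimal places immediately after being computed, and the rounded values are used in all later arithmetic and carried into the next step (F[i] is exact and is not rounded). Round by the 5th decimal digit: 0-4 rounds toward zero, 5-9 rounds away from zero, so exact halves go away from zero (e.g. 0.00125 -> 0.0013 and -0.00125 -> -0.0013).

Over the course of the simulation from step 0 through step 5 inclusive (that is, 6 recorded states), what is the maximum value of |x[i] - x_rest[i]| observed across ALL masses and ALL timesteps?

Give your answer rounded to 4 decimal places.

Answer: 2.0156

Derivation:
Step 0: x=[3.0000 10.0000] v=[0.0000 0.0000]
Step 1: x=[4.0000 9.2500] v=[4.0000 -3.0000]
Step 2: x=[5.3125 8.1875] v=[5.2500 -4.2500]
Step 3: x=[6.0156 7.4063] v=[2.8125 -3.1250]
Step 4: x=[5.5625 7.2774] v=[-1.8124 -0.5157]
Step 5: x=[4.1475 7.7198] v=[-5.6600 1.7694]
Max displacement = 2.0156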